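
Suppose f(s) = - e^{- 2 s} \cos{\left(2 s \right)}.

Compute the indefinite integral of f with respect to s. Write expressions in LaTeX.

F(s) = \frac{\left(- \sin{\left(2 s \right)} + \cos{\left(2 s \right)}\right) e^{- 2 s}}{4} + C

Check any antiderivative F(s) by computing F'(s) and comparing it with f(s).
Check: d/ds[\frac{\left(- \sin{\left(2 s \right)} + \cos{\left(2 s \right)}\right) e^{- 2 s}}{4}] = - e^{- 2 s} \cos{\left(2 s \right)} = f(s).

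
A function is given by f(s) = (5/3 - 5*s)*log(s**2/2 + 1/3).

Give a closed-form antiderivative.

An antiderivative is F(s) = -5*s**2*log(3*s**2 + 2)/2 + 5*s**2/2 + 5*s**2*log(6)/2 + 5*s*log(3*s**2 + 2)/3 - 10*s/3 - 5*s*log(6)/3 - 5*log(s**2 + 2/3)/3 + 10*sqrt(6)*atan(sqrt(6)*s/2)/9.

An antiderivative F(s) passes only if d/ds[F] lands on f(s) exactly.
Check: d/ds[-5*s**2*log(3*s**2 + 2)/2 + 5*s**2/2 + 5*s**2*log(6)/2 + 5*s*log(3*s**2 + 2)/3 - 10*s/3 - 5*s*log(6)/3 - 5*log(s**2 + 2/3)/3 + 10*sqrt(6)*atan(sqrt(6)*s/2)/9] = -5*s*log(3*s**2 + 2) + 5*s*log(6) + 5*log(3*s**2 + 2)/3 - 5*log(6)/3, which equals f(s).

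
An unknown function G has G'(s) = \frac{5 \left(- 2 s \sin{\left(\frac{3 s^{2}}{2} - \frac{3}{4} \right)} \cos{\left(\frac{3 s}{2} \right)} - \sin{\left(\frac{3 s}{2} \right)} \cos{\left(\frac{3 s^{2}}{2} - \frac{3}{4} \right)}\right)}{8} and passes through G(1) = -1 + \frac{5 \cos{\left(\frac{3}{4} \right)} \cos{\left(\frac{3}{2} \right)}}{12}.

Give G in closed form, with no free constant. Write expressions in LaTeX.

G'(s) has the shape u'v + uv' for u = \frac{5 \cos{\left(\frac{3 s}{2} \right)}}{12} and v = \cos{\left(\frac{3 s^{2}}{2} - \frac{3}{4} \right)} — it is the derivative of the product u*v.
A general antiderivative is \frac{5 \cos{\left(\frac{3 s}{2} \right)} \cos{\left(\frac{3 s^{2}}{2} - \frac{3}{4} \right)}}{12} + C.
The condition gives C = -1 + \frac{5 \cos{\left(\frac{3}{4} \right)} \cos{\left(\frac{3}{2} \right)}}{12} - (\frac{5 \cos{\left(\frac{3}{4} \right)} \cos{\left(\frac{3}{2} \right)}}{12}) = -1.
So G(s) = \frac{5 \cos{\left(\frac{3 s}{2} \right)} \cos{\left(\frac{3 s^{2}}{2} - \frac{3}{4} \right)} - 12}{12}.
Check: d/ds[\frac{5 \cos{\left(\frac{3 s}{2} \right)} \cos{\left(\frac{3 s^{2}}{2} - \frac{3}{4} \right)} - 12}{12}] = - \frac{5 s \sin{\left(\frac{3 s^{2}}{2} - \frac{3}{4} \right)} \cos{\left(\frac{3 s}{2} \right)}}{4} - \frac{5 \sin{\left(\frac{3 s}{2} \right)} \cos{\left(\frac{3 s^{2}}{2} - \frac{3}{4} \right)}}{8}, which equals G'(s).

G(s) = \frac{5 \cos{\left(\frac{3 s}{2} \right)} \cos{\left(\frac{3 s^{2}}{2} - \frac{3}{4} \right)} - 12}{12}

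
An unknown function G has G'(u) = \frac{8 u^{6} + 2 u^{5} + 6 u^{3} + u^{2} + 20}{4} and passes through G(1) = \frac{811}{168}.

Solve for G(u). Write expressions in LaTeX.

G(u) = \frac{2 u^{7}}{7} + \frac{u^{6}}{12} + \frac{3 u^{4}}{8} + \frac{u^{3}}{12} + 5 u - 1

Check a candidate G(u) by differentiating: d/du[G] must match the given G'(u).
A general antiderivative is \frac{2 u^{7}}{7} + \frac{u^{6}}{12} + \frac{3 u^{4}}{8} + \frac{u^{3}}{12} + 5 u + C.
The condition gives C = \frac{811}{168} - (\frac{979}{168}) = -1.
So G(u) = \frac{2 u^{7}}{7} + \frac{u^{6}}{12} + \frac{3 u^{4}}{8} + \frac{u^{3}}{12} + 5 u - 1.
Check: d/du[\frac{2 u^{7}}{7} + \frac{u^{6}}{12} + \frac{3 u^{4}}{8} + \frac{u^{3}}{12} + 5 u - 1] = 2 u^{6} + \frac{u^{5}}{2} + \frac{3 u^{3}}{2} + \frac{u^{2}}{4} + 5, which equals G'(u).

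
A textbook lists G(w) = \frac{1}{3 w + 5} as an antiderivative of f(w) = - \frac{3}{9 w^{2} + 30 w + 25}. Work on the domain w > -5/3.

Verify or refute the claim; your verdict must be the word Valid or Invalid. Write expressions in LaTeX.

Valid: G'(w) = f(w).

d/dw[G] = - \frac{3}{9 w^{2} + 30 w + 25}
This equals f(w) exactly, so the claim holds.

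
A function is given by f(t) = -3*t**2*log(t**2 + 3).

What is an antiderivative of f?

Whatever form F(t) takes, F'(t) = f(t) is non-negotiable.
Check: d/dt[-t**3*log(t**2 + 3) + 2*t**3/3 - 6*t + 6*sqrt(3)*atan(sqrt(3)*t/3)] = -3*t**2*log(t**2 + 3) = f(t).

An antiderivative is F(t) = -t**3*log(t**2 + 3) + 2*t**3/3 - 6*t + 6*sqrt(3)*atan(sqrt(3)*t/3).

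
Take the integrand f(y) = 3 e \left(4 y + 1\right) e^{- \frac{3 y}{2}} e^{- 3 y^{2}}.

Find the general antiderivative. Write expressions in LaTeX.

F(y) = - 2 e e^{- \frac{3 y}{2}} e^{- 3 y^{2}} + C

The substitution u = - 3 y^{2} - \frac{3 y}{2} + 1 works: f is exactly (dF/du)*(du/dy) for that inner function.
Check: d/dy[- 2 e e^{- \frac{3 y}{2}} e^{- 3 y^{2}}] = \left(12 e y + 3 e\right) e^{- \frac{3 y}{2}} e^{- 3 y^{2}}, which equals f(y).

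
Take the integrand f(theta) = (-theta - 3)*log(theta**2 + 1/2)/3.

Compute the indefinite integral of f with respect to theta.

F(theta) = -(2*theta**2*log(theta**2 + 1/2) - 2*theta**2 + 12*theta*log(theta**2 + 1/2) - 24*theta + log(theta**2 + 1/2) + 12*sqrt(2)*atan(sqrt(2)*theta))/12 + C

Differentiate the proposed F(theta) back; it has to land on f(theta) exactly.
Check: d/dtheta[-(2*theta**2*log(theta**2 + 1/2) - 2*theta**2 + 12*theta*log(theta**2 + 1/2) - 24*theta + log(theta**2 + 1/2) + 12*sqrt(2)*atan(sqrt(2)*theta))/12] = -theta*log(theta**2 + 1/2)/3 - log(theta**2 + 1/2), which equals f(theta).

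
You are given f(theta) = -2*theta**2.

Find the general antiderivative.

F(theta) = -2*theta**3/3 + C

Recover f(theta) by differentiating a candidate F(theta); any mismatch rules it out.
Check: d/dtheta[-2*theta**3/3] = -2*theta**2 = f(theta).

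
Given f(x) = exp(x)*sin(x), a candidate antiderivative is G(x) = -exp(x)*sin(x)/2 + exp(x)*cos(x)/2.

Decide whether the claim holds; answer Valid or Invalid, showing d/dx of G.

d/dx[G] = -exp(x)*sin(x)
d/dx[G] - f(x) = -2*exp(x)*sin(x) != 0.

Invalid: d/dx[G] - f = -2*exp(x)*sin(x), which is not 0.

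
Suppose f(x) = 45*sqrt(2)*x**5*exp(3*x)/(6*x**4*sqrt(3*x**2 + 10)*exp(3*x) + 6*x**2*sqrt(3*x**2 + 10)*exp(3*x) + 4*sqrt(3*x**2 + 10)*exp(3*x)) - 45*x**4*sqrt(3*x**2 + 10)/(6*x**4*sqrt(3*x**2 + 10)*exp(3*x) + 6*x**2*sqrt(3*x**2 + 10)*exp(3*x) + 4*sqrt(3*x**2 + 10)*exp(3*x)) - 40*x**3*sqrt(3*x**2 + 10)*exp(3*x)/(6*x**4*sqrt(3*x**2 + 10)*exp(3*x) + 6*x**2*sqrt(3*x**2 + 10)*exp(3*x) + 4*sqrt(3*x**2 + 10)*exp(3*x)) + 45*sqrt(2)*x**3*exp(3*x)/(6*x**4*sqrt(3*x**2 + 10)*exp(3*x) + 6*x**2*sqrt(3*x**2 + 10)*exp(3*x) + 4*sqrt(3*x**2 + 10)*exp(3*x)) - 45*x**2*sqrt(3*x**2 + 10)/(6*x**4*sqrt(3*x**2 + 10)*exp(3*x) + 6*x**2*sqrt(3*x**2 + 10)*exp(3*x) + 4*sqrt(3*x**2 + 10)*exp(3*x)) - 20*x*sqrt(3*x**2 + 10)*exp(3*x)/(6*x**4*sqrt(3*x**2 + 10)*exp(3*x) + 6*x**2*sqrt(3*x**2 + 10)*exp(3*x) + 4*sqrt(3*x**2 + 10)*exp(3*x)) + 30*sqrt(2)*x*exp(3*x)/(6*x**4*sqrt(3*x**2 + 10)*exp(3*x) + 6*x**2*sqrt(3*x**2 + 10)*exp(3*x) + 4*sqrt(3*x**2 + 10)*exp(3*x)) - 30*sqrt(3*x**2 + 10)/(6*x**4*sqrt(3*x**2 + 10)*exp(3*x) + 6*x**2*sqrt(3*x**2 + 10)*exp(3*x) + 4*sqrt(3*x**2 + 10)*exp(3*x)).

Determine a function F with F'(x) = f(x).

Integrate term by term and add the pieces.
Check: d/dx[sqrt(2)*(30*sqrt(3*x**2 + 10)*exp(3*x) - 10*sqrt(2)*exp(3*x)*log(x**4 + x**2 + 2/3) + 15*sqrt(2))*exp(-3*x)/12] = (45*sqrt(2)*x**5*exp(3*x) - 45*x**4*sqrt(3*x**2 + 10) - 40*x**3*sqrt(3*x**2 + 10)*exp(3*x) + 45*sqrt(2)*x**3*exp(3*x) - 45*x**2*sqrt(3*x**2 + 10) - 20*x*sqrt(3*x**2 + 10)*exp(3*x) + 30*sqrt(2)*x*exp(3*x) - 30*sqrt(3*x**2 + 10))/(6*x**4*sqrt(3*x**2 + 10)*exp(3*x) + 6*x**2*sqrt(3*x**2 + 10)*exp(3*x) + 4*sqrt(3*x**2 + 10)*exp(3*x)), which equals f(x).

An antiderivative is F(x) = sqrt(2)*(30*sqrt(3*x**2 + 10)*exp(3*x) - 10*sqrt(2)*exp(3*x)*log(x**4 + x**2 + 2/3) + 15*sqrt(2))*exp(-3*x)/12.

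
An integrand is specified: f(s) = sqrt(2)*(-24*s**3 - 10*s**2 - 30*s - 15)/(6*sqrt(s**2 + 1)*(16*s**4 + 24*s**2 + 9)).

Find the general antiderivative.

An antiderivative F(s) passes only if d/ds[F] lands on f(s) exactly.
Check: d/ds[(-5*sqrt(2)*s*sqrt(s**2 + 1) + 6*sqrt(2)*sqrt(s**2 + 1))/(24*s**2 + 18)] = (-24*sqrt(2)*s**3 - 10*sqrt(2)*s**2 - 30*sqrt(2)*s - 15*sqrt(2))/(96*s**4*sqrt(s**2 + 1) + 144*s**2*sqrt(s**2 + 1) + 54*sqrt(s**2 + 1)), which equals f(s).

F(s) = (-5*sqrt(2)*s*sqrt(s**2 + 1) + 6*sqrt(2)*sqrt(s**2 + 1))/(24*s**2 + 18) + C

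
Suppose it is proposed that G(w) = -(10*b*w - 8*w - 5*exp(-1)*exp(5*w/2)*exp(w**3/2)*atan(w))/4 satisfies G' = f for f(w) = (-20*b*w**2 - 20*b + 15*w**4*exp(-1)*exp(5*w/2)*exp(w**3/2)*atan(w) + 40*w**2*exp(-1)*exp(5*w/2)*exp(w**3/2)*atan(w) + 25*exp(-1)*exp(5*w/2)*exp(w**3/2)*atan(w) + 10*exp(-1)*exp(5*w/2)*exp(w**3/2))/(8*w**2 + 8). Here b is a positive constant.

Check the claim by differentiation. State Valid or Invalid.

d/dw[G] = (-20*exp(1)*b*w**2 - 20*exp(1)*b + 15*w**4*exp(5*w/2)*exp(w**3/2)*atan(w) + 40*w**2*exp(5*w/2)*exp(w**3/2)*atan(w) + 16*exp(1)*w**2 + 25*exp(5*w/2)*exp(w**3/2)*atan(w) + 10*exp(5*w/2)*exp(w**3/2) + 16*exp(1))/(8*exp(1)*w**2 + 8*exp(1))
d/dw[G] - f(w) = 2 != 0.

Invalid: d/dw[G] - f = 2, which is not 0.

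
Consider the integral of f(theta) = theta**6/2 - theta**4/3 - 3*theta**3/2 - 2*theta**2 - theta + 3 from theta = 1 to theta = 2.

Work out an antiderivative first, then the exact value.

Integrate term by term and add the pieces.
F(theta) = theta**7/14 - theta**5/15 - 3*theta**4/8 - 2*theta**3/3 - theta**2/2 + 3*theta is an antiderivative of f.
Check: d/dtheta[theta**7/14 - theta**5/15 - 3*theta**4/8 - 2*theta**3/3 - theta**2/2 + 3*theta] = theta**6/2 - theta**4/3 - 3*theta**3/2 - 2*theta**2 - theta + 3 = f(theta).
F(2) = -34/105; F(1) = 1229/840.
Integral = F(2) - F(1) = -1501/840.

Antiderivative: F(theta) = theta**7/14 - theta**5/15 - 3*theta**4/8 - 2*theta**3/3 - theta**2/2 + 3*theta; value = -1501/840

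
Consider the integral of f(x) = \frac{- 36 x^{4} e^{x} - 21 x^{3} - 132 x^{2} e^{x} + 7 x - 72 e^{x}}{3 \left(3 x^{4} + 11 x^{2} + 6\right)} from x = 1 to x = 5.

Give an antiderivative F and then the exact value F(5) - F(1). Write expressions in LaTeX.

Antiderivative: F(x) = - \frac{24 e^{x} + 10 \log{\left(x^{2} + 3 \right)} - 3 \log{\left(2 x^{2} + \frac{4}{3} \right)}}{6}; value = - 4 e^{5} - \frac{5 \log{\left(28 \right)}}{3} - \frac{\log{\left(\frac{10}{3} \right)}}{2} + \frac{\log{\left(\frac{154}{3} \right)}}{2} + \frac{5 \log{\left(4 \right)}}{3} + 4 e

Any candidate F(x) must reproduce f(x) exactly when differentiated.
F(x) = - \frac{24 e^{x} + 10 \log{\left(x^{2} + 3 \right)} - 3 \log{\left(2 x^{2} + \frac{4}{3} \right)}}{6} is an antiderivative of f.
Check: d/dx[- \frac{24 e^{x} + 10 \log{\left(x^{2} + 3 \right)} - 3 \log{\left(2 x^{2} + \frac{4}{3} \right)}}{6}] = \frac{- 36 x^{4} e^{x} - 21 x^{3} - 132 x^{2} e^{x} + 7 x - 72 e^{x}}{9 x^{4} + 33 x^{2} + 18}, which equals f(x).
F(5) = - 4 e^{5} - \frac{5 \log{\left(28 \right)}}{3} + \frac{\log{\left(\frac{154}{3} \right)}}{2}; F(1) = - 4 e - \frac{5 \log{\left(4 \right)}}{3} + \frac{\log{\left(\frac{10}{3} \right)}}{2}.
Integral = F(5) - F(1) = - 4 e^{5} - \frac{5 \log{\left(28 \right)}}{3} - \frac{\log{\left(\frac{10}{3} \right)}}{2} + \frac{\log{\left(\frac{154}{3} \right)}}{2} + \frac{5 \log{\left(4 \right)}}{3} + 4 e.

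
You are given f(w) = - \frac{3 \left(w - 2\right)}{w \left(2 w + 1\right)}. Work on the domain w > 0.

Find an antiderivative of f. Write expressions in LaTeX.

Factor the denominator (w \left(2 w + 1\right)) and decompose: f = - \frac{15}{2 w + 1} + \frac{6}{w}; each piece integrates to a log, atan, or power term.
Check: d/dw[6 \log{\left(w \right)} - \frac{15 \log{\left(w + \frac{1}{2} \right)}}{2}] = \frac{6 - 3 w}{2 w^{2} + w}, which equals f(w).

An antiderivative is F(w) = 6 \log{\left(w \right)} - \frac{15 \log{\left(w + \frac{1}{2} \right)}}{2}.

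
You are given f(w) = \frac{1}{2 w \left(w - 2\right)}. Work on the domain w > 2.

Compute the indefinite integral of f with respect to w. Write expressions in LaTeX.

The denominator factors as 2 w \left(w - 2\right); partial fractions split f into directly integrable pieces: \frac{1}{4 \left(w - 2\right)} - \frac{1}{4 w}.
Check: d/dw[- \frac{\log{\left(w \right)}}{4} + \frac{\log{\left(w - 2 \right)}}{4}] = \frac{1}{2 w^{2} - 4 w}, which equals f(w).

F(w) = - \frac{\log{\left(w \right)}}{4} + \frac{\log{\left(w - 2 \right)}}{4} + C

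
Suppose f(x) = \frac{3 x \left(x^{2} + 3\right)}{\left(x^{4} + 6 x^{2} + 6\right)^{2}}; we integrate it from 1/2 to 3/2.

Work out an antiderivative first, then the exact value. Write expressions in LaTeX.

Antiderivative: F(x) = - \frac{1}{\frac{4 x^{4}}{3} + 8 x^{2} + 8}; value = \frac{1088}{15851}

The substitution u = \frac{x^{4}}{3} + 2 x^{2} + 2 works: f is exactly (dF/du)*(du/dx) for that inner function.
F(x) = - \frac{1}{\frac{4 x^{4}}{3} + 8 x^{2} + 8} is an antiderivative of f.
Check: d/dx[- \frac{1}{\frac{4 x^{4}}{3} + 8 x^{2} + 8}] = \frac{3 x^{3} + 9 x}{x^{8} + 12 x^{6} + 48 x^{4} + 72 x^{2} + 36}, which equals f(x).
F(3/2) = - \frac{4}{131}; F(1/2) = - \frac{12}{121}.
Integral = F(3/2) - F(1/2) = \frac{1088}{15851}.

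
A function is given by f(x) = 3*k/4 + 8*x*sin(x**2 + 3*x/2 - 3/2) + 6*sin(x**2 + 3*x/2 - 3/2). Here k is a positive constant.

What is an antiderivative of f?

The integrand splits into summands that can be handled one at a time.
Check: d/dx[(3*k*x - 16*cos(x**2 + 3*x/2 - 3/2))/4] = 3*k/4 + 8*x*sin(x**2 + 3*x/2 - 3/2) + 6*sin(x**2 + 3*x/2 - 3/2) = f(x).

An antiderivative is F(x) = (3*k*x - 16*cos(x**2 + 3*x/2 - 3/2))/4.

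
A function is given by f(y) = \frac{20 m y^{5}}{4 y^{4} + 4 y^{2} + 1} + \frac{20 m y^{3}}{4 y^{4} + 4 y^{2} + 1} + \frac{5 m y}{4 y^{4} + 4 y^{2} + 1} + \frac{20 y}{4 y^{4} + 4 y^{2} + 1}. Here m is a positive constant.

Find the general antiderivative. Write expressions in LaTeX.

The integrand splits into summands that can be handled one at a time.
Check: d/dy[\frac{5 m y^{2}}{2} - \frac{5}{2 y^{2} + 1}] = \frac{20 m y^{5} + 20 m y^{3} + 5 m y + 20 y}{4 y^{4} + 4 y^{2} + 1}, which equals f(y).

F(y) = \frac{5 m y^{2}}{2} - \frac{5}{2 y^{2} + 1} + C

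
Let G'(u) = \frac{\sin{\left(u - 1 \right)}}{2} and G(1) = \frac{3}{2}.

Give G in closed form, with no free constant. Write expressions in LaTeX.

Check a candidate G(u) by differentiating: d/du[G] must match the given G'(u).
A general antiderivative is - \frac{\cos{\left(u - 1 \right)}}{2} + C.
The condition gives C = \frac{3}{2} - (- \frac{1}{2}) = 2.
So G(u) = \frac{4 - \cos{\left(u - 1 \right)}}{2}.
Check: d/du[\frac{4 - \cos{\left(u - 1 \right)}}{2}] = \frac{\sin{\left(u - 1 \right)}}{2} = G'(u).

G(u) = \frac{4 - \cos{\left(u - 1 \right)}}{2}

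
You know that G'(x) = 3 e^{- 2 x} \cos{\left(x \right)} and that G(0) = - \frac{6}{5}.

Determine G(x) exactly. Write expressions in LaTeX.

Differentiate the proposed G(x) back; it has to land on the given G'(x).
A general antiderivative is \frac{3 e^{- 2 x} \sin{\left(x \right)}}{5} - \frac{6 e^{- 2 x} \cos{\left(x \right)}}{5} + C.
The condition gives C = - \frac{6}{5} - (- \frac{6}{5}) = 0.
So G(x) = - \frac{3 \left(- \sin{\left(x \right)} + 2 \cos{\left(x \right)}\right) e^{- 2 x}}{5}.
Check: d/dx[- \frac{3 \left(- \sin{\left(x \right)} + 2 \cos{\left(x \right)}\right) e^{- 2 x}}{5}] = 3 e^{- 2 x} \cos{\left(x \right)} = G'(x).

G(x) = - \frac{3 \left(- \sin{\left(x \right)} + 2 \cos{\left(x \right)}\right) e^{- 2 x}}{5}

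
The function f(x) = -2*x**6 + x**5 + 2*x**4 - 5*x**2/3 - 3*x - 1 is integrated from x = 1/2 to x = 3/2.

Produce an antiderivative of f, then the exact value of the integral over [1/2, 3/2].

The integrand splits into summands that can be handled one at a time.
F(x) = -2*x**7/7 + x**6/6 + 2*x**5/5 - 5*x**3/9 - 3*x**2/2 - x is an antiderivative of f.
Check: d/dx[-2*x**7/7 + x**6/6 + 2*x**5/5 - 5*x**3/9 - 3*x**2/2 - x] = -2*x**6 + x**5 + 2*x**4 - 5*x**2/3 - 3*x - 1 = f(x).
F(3/2) = -29997/4480; F(1/2) = -37561/40320.
Integral = F(3/2) - F(1/2) = -58103/10080.

Antiderivative: F(x) = -2*x**7/7 + x**6/6 + 2*x**5/5 - 5*x**3/9 - 3*x**2/2 - x; value = -58103/10080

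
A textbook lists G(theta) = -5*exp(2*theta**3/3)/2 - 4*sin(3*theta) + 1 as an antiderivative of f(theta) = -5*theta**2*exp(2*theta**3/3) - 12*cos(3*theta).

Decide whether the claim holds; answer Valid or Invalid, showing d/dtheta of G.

Valid - differentiating G returns exactly f.

d/dtheta[G] = -5*theta**2*exp(2*theta**3/3) - 12*cos(3*theta)
This equals f(theta) exactly, so the claim holds.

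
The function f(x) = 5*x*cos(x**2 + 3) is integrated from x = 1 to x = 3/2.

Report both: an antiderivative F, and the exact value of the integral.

Antiderivative: F(x) = 5*sin(x**2 + 3)/2; value = 5*sin(21/4)/2 - 5*sin(4)/2

f matches the chain-rule pattern g'(h)*h' with inner function h(x) = x**2 + 3; substituting u = h(x) collapses the integral.
F(x) = 5*sin(x**2 + 3)/2 is an antiderivative of f.
Check: d/dx[5*sin(x**2 + 3)/2] = 5*x*cos(x**2 + 3) = f(x).
F(3/2) = 5*sin(21/4)/2; F(1) = 5*sin(4)/2.
Integral = F(3/2) - F(1) = 5*sin(21/4)/2 - 5*sin(4)/2.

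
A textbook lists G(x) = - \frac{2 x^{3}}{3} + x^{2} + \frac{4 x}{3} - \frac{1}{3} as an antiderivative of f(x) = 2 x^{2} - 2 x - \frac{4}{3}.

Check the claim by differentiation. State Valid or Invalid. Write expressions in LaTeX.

Invalid: d/dx[G] - f = - 4 x^{2} + 4 x + \frac{8}{3}, which is not 0.

d/dx[G] = - 2 x^{2} + 2 x + \frac{4}{3}
d/dx[G] - f(x) = - 4 x^{2} + 4 x + \frac{8}{3} != 0.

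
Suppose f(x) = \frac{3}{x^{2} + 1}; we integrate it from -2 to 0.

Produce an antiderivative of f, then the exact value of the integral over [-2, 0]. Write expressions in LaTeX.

Antiderivative: F(x) = 3 \operatorname{atan}{\left(x \right)}; value = 3 \operatorname{atan}{\left(2 \right)}

Recover f(x) by differentiating a candidate F(x); any mismatch rules it out.
F(x) = 3 \operatorname{atan}{\left(x \right)} is an antiderivative of f.
Check: d/dx[3 \operatorname{atan}{\left(x \right)}] = \frac{3}{x^{2} + 1} = f(x).
F(0) = 0; F(-2) = - 3 \operatorname{atan}{\left(2 \right)}.
Integral = F(0) - F(-2) = 3 \operatorname{atan}{\left(2 \right)}.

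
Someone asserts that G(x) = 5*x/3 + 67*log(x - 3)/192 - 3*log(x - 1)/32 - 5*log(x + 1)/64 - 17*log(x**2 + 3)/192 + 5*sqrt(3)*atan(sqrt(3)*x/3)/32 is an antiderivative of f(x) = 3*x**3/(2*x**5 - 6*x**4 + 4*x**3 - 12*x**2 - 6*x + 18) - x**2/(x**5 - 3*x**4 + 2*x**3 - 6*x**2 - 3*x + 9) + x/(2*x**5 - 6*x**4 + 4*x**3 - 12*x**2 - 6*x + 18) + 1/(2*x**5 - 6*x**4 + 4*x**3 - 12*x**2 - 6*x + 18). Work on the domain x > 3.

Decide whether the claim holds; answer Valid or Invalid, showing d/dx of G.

d/dx[G] = (10*x**5 - 30*x**4 + 29*x**3 - 66*x**2 - 27*x + 93)/(6*x**5 - 18*x**4 + 12*x**3 - 36*x**2 - 18*x + 54)
d/dx[G] - f(x) = 5/3 != 0.

Invalid: d/dx[G] - f = 5/3, which is not 0.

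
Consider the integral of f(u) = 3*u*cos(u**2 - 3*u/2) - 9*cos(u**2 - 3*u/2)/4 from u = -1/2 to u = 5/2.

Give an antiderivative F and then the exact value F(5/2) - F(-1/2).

Antiderivative: F(u) = 3*sin(u**2 - 3*u/2)/2; value = -3*sin(1)/2 + 3*sin(5/2)/2

f matches the chain-rule pattern g'(h)*h' with inner function h(u) = u**2 - 3*u/2; substituting w = h(u) collapses the integral.
F(u) = 3*sin(u**2 - 3*u/2)/2 is an antiderivative of f.
Check: d/du[3*sin(u**2 - 3*u/2)/2] = 3*u*cos(u**2 - 3*u/2) - 9*cos(u**2 - 3*u/2)/4 = f(u).
F(5/2) = 3*sin(5/2)/2; F(-1/2) = 3*sin(1)/2.
Integral = F(5/2) - F(-1/2) = -3*sin(1)/2 + 3*sin(5/2)/2.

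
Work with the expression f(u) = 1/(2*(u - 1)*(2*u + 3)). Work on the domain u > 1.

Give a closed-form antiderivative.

An antiderivative is F(u) = log(u - 1)/10 - log(u + 3/2)/10.

The denominator factors as 2*(u - 1)*(2*u + 3); partial fractions split f into directly integrable pieces: -1/(5*(2*u + 3)) + 1/(10*(u - 1)).
Check: d/du[log(u - 1)/10 - log(u + 3/2)/10] = 1/(4*u**2 + 2*u - 6), which equals f(u).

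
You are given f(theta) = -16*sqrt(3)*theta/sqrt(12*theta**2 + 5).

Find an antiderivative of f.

An antiderivative is F(theta) = -4*sqrt(3)*sqrt(12*theta**2 + 5)/3.

f matches the chain-rule pattern g'(h)*h' with inner function h(theta) = 4*theta**2 + 5/3; substituting u = h(theta) collapses the integral.
Check: d/dtheta[-4*sqrt(3)*sqrt(12*theta**2 + 5)/3] = -16*sqrt(3)*theta/sqrt(12*theta**2 + 5) = f(theta).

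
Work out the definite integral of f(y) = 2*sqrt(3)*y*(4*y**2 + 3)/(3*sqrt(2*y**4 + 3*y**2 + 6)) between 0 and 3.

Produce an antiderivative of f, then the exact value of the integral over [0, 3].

The substitution u = 2*y**4/3 + y**2 + 2 works: f is exactly (dF/du)*(du/dy) for that inner function.
F(y) = 2*sqrt(2*y**4/3 + y**2 + 2) is an antiderivative of f.
Check: d/dy[2*sqrt(2*y**4/3 + y**2 + 2)] = (8*sqrt(3)*y**3 + 6*sqrt(3)*y)/(3*sqrt(2*y**4 + 3*y**2 + 6)), which equals f(y).
F(3) = 2*sqrt(65); F(0) = 2*sqrt(2).
Integral = F(3) - F(0) = -2*sqrt(2) + 2*sqrt(65).

Antiderivative: F(y) = 2*sqrt(2*y**4/3 + y**2 + 2); value = -2*sqrt(2) + 2*sqrt(65)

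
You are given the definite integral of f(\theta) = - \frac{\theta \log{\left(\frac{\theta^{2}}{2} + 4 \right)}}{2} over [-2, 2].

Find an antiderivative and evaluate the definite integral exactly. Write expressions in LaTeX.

A candidate is checked by its d/d\theta: the result must match f(\theta).
F(\theta) = - \frac{\theta^{2} \log{\left(\frac{\theta^{2}}{2} + 4 \right)} - \theta^{2} + 8 \log{\left(\theta^{2} + 8 \right)}}{4} is an antiderivative of f.
Check: d/d\theta[- \frac{\theta^{2} \log{\left(\frac{\theta^{2}}{2} + 4 \right)} - \theta^{2} + 8 \log{\left(\theta^{2} + 8 \right)}}{4}] = - \frac{\theta \log{\left(\frac{\theta^{2}}{2} + 4 \right)}}{2} = f(\theta).
F(2) = - 2 \log{\left(12 \right)} - \log{\left(6 \right)} + 1; F(-2) = - 2 \log{\left(12 \right)} - \log{\left(6 \right)} + 1.
Integral = F(2) - F(-2) = 0.

Antiderivative: F(\theta) = - \frac{\theta^{2} \log{\left(\frac{\theta^{2}}{2} + 4 \right)} - \theta^{2} + 8 \log{\left(\theta^{2} + 8 \right)}}{4}; value = 0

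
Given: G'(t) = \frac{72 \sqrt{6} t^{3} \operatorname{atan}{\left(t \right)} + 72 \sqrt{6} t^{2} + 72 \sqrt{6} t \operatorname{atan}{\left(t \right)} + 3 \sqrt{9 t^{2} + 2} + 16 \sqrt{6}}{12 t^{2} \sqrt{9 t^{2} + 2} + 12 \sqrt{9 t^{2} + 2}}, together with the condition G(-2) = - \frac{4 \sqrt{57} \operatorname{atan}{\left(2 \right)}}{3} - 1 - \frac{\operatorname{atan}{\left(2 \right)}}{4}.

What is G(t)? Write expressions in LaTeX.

A first test for any G(t): its t-derivative must equal the given G'(t).
A general antiderivative is 4 \sqrt{\frac{3 t^{2}}{2} + \frac{1}{3}} \operatorname{atan}{\left(t \right)} + \frac{\operatorname{atan}{\left(t \right)}}{4} + C.
The condition gives C = - \frac{4 \sqrt{57} \operatorname{atan}{\left(2 \right)}}{3} - 1 - \frac{\operatorname{atan}{\left(2 \right)}}{4} - (- \frac{4 \sqrt{57} \operatorname{atan}{\left(2 \right)}}{3} - \frac{\operatorname{atan}{\left(2 \right)}}{4}) = -1.
So G(t) = \frac{2 \sqrt{6} \sqrt{9 t^{2} + 2} \operatorname{atan}{\left(t \right)}}{3} + \frac{\operatorname{atan}{\left(t \right)}}{4} - 1.
Check: d/dt[\frac{2 \sqrt{6} \sqrt{9 t^{2} + 2} \operatorname{atan}{\left(t \right)}}{3} + \frac{\operatorname{atan}{\left(t \right)}}{4} - 1] = \frac{72 \sqrt{6} t^{3} \operatorname{atan}{\left(t \right)} + 72 \sqrt{6} t^{2} + 72 \sqrt{6} t \operatorname{atan}{\left(t \right)} + 3 \sqrt{9 t^{2} + 2} + 16 \sqrt{6}}{12 t^{2} \sqrt{9 t^{2} + 2} + 12 \sqrt{9 t^{2} + 2}} = G'(t).

G(t) = \frac{2 \sqrt{6} \sqrt{9 t^{2} + 2} \operatorname{atan}{\left(t \right)}}{3} + \frac{\operatorname{atan}{\left(t \right)}}{4} - 1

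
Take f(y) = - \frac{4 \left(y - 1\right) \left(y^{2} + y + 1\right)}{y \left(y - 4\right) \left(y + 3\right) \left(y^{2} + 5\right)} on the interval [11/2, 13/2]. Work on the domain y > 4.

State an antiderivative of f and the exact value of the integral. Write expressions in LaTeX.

Antiderivative: F(y) = - \frac{\log{\left(y \right)}}{15} - \frac{3 \log{\left(y - 4 \right)}}{7} + \frac{8 \log{\left(y + 3 \right)}}{21} + \frac{2 \log{\left(y^{2} + 5 \right)}}{35} - \frac{8 \sqrt{5} \operatorname{atan}{\left(\frac{\sqrt{5} y}{5} \right)}}{35}; value = - \frac{8 \log{\left(\frac{17}{2} \right)}}{21} - \frac{8 \sqrt{5} \operatorname{atan}{\left(\frac{13 \sqrt{5}}{10} \right)}}{35} - \frac{3 \log{\left(\frac{5}{2} \right)}}{7} - \frac{2 \log{\left(\frac{141}{4} \right)}}{35} - \frac{\log{\left(\frac{13}{2} \right)}}{15} + \frac{\log{\left(\frac{11}{2} \right)}}{15} + \frac{3 \log{\left(\frac{3}{2} \right)}}{7} + \frac{2 \log{\left(\frac{189}{4} \right)}}{35} + \frac{8 \sqrt{5} \operatorname{atan}{\left(\frac{11 \sqrt{5}}{10} \right)}}{35} + \frac{8 \log{\left(\frac{19}{2} \right)}}{21}

Factor the denominator (y \left(y - 4\right) \left(y + 3\right) \left(y^{2} + 5\right)) and decompose: f = \frac{4 \left(y - 10\right)}{35 \left(y^{2} + 5\right)} + \frac{8}{21 \left(y + 3\right)} - \frac{3}{7 \left(y - 4\right)} - \frac{1}{15 y}; each piece integrates to a log, atan, or power term.
F(y) = - \frac{\log{\left(y \right)}}{15} - \frac{3 \log{\left(y - 4 \right)}}{7} + \frac{8 \log{\left(y + 3 \right)}}{21} + \frac{2 \log{\left(y^{2} + 5 \right)}}{35} - \frac{8 \sqrt{5} \operatorname{atan}{\left(\frac{\sqrt{5} y}{5} \right)}}{35} is an antiderivative of f.
Check: d/dy[- \frac{\log{\left(y \right)}}{15} - \frac{3 \log{\left(y - 4 \right)}}{7} + \frac{8 \log{\left(y + 3 \right)}}{21} + \frac{2 \log{\left(y^{2} + 5 \right)}}{35} - \frac{8 \sqrt{5} \operatorname{atan}{\left(\frac{\sqrt{5} y}{5} \right)}}{35}] = \frac{4 - 4 y^{3}}{y^{5} - y^{4} - 7 y^{3} - 5 y^{2} - 60 y}, which equals f(y).
F(13/2) = - \frac{8 \sqrt{5} \operatorname{atan}{\left(\frac{13 \sqrt{5}}{10} \right)}}{35} - \frac{3 \log{\left(\frac{5}{2} \right)}}{7} - \frac{\log{\left(\frac{13}{2} \right)}}{15} + \frac{2 \log{\left(\frac{189}{4} \right)}}{35} + \frac{8 \log{\left(\frac{19}{2} \right)}}{21}; F(11/2) = - \frac{8 \sqrt{5} \operatorname{atan}{\left(\frac{11 \sqrt{5}}{10} \right)}}{35} - \frac{3 \log{\left(\frac{3}{2} \right)}}{7} - \frac{\log{\left(\frac{11}{2} \right)}}{15} + \frac{2 \log{\left(\frac{141}{4} \right)}}{35} + \frac{8 \log{\left(\frac{17}{2} \right)}}{21}.
Integral = F(13/2) - F(11/2) = - \frac{8 \log{\left(\frac{17}{2} \right)}}{21} - \frac{8 \sqrt{5} \operatorname{atan}{\left(\frac{13 \sqrt{5}}{10} \right)}}{35} - \frac{3 \log{\left(\frac{5}{2} \right)}}{7} - \frac{2 \log{\left(\frac{141}{4} \right)}}{35} - \frac{\log{\left(\frac{13}{2} \right)}}{15} + \frac{\log{\left(\frac{11}{2} \right)}}{15} + \frac{3 \log{\left(\frac{3}{2} \right)}}{7} + \frac{2 \log{\left(\frac{189}{4} \right)}}{35} + \frac{8 \sqrt{5} \operatorname{atan}{\left(\frac{11 \sqrt{5}}{10} \right)}}{35} + \frac{8 \log{\left(\frac{19}{2} \right)}}{21}.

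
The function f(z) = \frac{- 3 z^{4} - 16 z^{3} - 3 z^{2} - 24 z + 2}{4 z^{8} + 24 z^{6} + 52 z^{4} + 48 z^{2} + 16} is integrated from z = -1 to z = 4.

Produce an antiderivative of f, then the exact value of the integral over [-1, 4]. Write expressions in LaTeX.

f has the shape u'v + uv' for u = \frac{1}{z^{4} + 3 z^{2} + 2} and v = \frac{z}{4} + 1 — it is the derivative of the product u*v.
F(z) = \frac{z + 4}{4 \left(z^{2} + 1\right) \left(z^{2} + 2\right)} is an antiderivative of f.
Check: d/dz[\frac{z + 4}{4 \left(z^{2} + 1\right) \left(z^{2} + 2\right)}] = \frac{- 3 z^{4} - 16 z^{3} - 3 z^{2} - 24 z + 2}{4 z^{8} + 24 z^{6} + 52 z^{4} + 48 z^{2} + 16} = f(z).
F(4) = \frac{1}{153}; F(-1) = \frac{1}{8}.
Integral = F(4) - F(-1) = - \frac{145}{1224}.

Antiderivative: F(z) = \frac{z + 4}{4 \left(z^{2} + 1\right) \left(z^{2} + 2\right)}; value = - \frac{145}{1224}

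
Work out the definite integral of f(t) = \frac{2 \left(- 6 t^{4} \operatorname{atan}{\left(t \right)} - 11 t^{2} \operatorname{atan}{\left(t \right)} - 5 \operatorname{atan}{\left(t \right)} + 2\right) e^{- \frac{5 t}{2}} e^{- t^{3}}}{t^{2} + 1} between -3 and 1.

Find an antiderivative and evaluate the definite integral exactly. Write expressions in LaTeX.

Antiderivative: F(t) = 4 e^{- \frac{5 t}{2}} e^{- t^{3}} \operatorname{atan}{\left(t \right)}; value = \frac{\pi}{e^{\frac{7}{2}}} + 4 e^{\frac{69}{2}} \operatorname{atan}{\left(3 \right)}

f has the shape u'v + uv' for u = 4 \operatorname{atan}{\left(t \right)} and v = e^{- t^{3} - \frac{5 t}{2}} — it is the derivative of the product u*v.
F(t) = 4 e^{- \frac{5 t}{2}} e^{- t^{3}} \operatorname{atan}{\left(t \right)} is an antiderivative of f.
Check: d/dt[4 e^{- \frac{5 t}{2}} e^{- t^{3}} \operatorname{atan}{\left(t \right)}] = \frac{- 12 t^{4} \operatorname{atan}{\left(t \right)} - 22 t^{2} \operatorname{atan}{\left(t \right)} - 10 \operatorname{atan}{\left(t \right)} + 4}{t^{2} e^{\frac{5 t}{2}} e^{t^{3}} + e^{\frac{5 t}{2}} e^{t^{3}}}, which equals f(t).
F(1) = \frac{\pi}{e^{\frac{7}{2}}}; F(-3) = - 4 e^{\frac{69}{2}} \operatorname{atan}{\left(3 \right)}.
Integral = F(1) - F(-3) = \frac{\pi}{e^{\frac{7}{2}}} + 4 e^{\frac{69}{2}} \operatorname{atan}{\left(3 \right)}.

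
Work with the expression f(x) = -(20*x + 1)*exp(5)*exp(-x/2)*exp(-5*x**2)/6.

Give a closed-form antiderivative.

An antiderivative is F(x) = exp(5)*exp(-x/2)*exp(-5*x**2)/3.

The substitution u = -5*x**2 - x/2 + 5 works: f is exactly (dF/du)*(du/dx) for that inner function.
Check: d/dx[exp(5)*exp(-x/2)*exp(-5*x**2)/3] = (-20*x*exp(5) - exp(5))*exp(-x/2)*exp(-5*x**2)/6, which equals f(x).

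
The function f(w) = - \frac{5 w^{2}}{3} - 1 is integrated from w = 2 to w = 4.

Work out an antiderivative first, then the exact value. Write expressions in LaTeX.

Antiderivative: F(w) = - \frac{5 w^{3}}{9} - w; value = - \frac{298}{9}

Whatever form F(w) takes, F'(w) = f(w) is non-negotiable.
F(w) = - \frac{5 w^{3}}{9} - w is an antiderivative of f.
Check: d/dw[- \frac{5 w^{3}}{9} - w] = - \frac{5 w^{2}}{3} - 1 = f(w).
F(4) = - \frac{356}{9}; F(2) = - \frac{58}{9}.
Integral = F(4) - F(2) = - \frac{298}{9}.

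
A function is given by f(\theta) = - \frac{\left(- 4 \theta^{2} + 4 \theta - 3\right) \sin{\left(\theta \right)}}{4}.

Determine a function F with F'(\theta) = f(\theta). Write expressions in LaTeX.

An antiderivative is F(\theta) = - \theta^{2} \cos{\left(\theta \right)} + 2 \theta \sin{\left(\theta \right)} + \theta \cos{\left(\theta \right)} - \sin{\left(\theta \right)} + \frac{5 \cos{\left(\theta \right)}}{4}.

Whatever form F(\theta) takes, F'(\theta) = f(\theta) is non-negotiable.
Check: d/d\theta[- \theta^{2} \cos{\left(\theta \right)} + 2 \theta \sin{\left(\theta \right)} + \theta \cos{\left(\theta \right)} - \sin{\left(\theta \right)} + \frac{5 \cos{\left(\theta \right)}}{4}] = \theta^{2} \sin{\left(\theta \right)} - \theta \sin{\left(\theta \right)} + \frac{3 \sin{\left(\theta \right)}}{4}, which equals f(\theta).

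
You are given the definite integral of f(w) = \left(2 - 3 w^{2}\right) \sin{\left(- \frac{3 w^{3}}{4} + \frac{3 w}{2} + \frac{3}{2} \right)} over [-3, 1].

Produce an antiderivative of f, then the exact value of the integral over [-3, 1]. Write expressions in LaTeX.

The substitution u = - \frac{3 w^{3}}{4} + \frac{3 w}{2} + \frac{3}{2} works: f is exactly (dF/du)*(du/dw) for that inner function.
F(w) = - \frac{4 \cos{\left(- \frac{3 w^{3}}{4} + \frac{3 w}{2} + \frac{3}{2} \right)}}{3} is an antiderivative of f.
Check: d/dw[- \frac{4 \cos{\left(- \frac{3 w^{3}}{4} + \frac{3 w}{2} + \frac{3}{2} \right)}}{3}] = - 3 w^{2} \sin{\left(- \frac{3 w^{3}}{4} + \frac{3 w}{2} + \frac{3}{2} \right)} + 2 \sin{\left(- \frac{3 w^{3}}{4} + \frac{3 w}{2} + \frac{3}{2} \right)}, which equals f(w).
F(1) = - \frac{4 \cos{\left(\frac{9}{4} \right)}}{3}; F(-3) = - \frac{4 \cos{\left(\frac{69}{4} \right)}}{3}.
Integral = F(1) - F(-3) = \frac{4 \cos{\left(\frac{69}{4} \right)}}{3} - \frac{4 \cos{\left(\frac{9}{4} \right)}}{3}.

Antiderivative: F(w) = - \frac{4 \cos{\left(- \frac{3 w^{3}}{4} + \frac{3 w}{2} + \frac{3}{2} \right)}}{3}; value = \frac{4 \cos{\left(\frac{69}{4} \right)}}{3} - \frac{4 \cos{\left(\frac{9}{4} \right)}}{3}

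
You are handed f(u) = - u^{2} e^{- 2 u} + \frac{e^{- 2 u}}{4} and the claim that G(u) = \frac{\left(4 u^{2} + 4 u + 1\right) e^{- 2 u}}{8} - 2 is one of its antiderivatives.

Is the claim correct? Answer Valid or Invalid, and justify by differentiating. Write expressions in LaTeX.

d/du[G] = \frac{\left(1 - 4 u^{2}\right) e^{- 2 u}}{4}
This equals f(u) exactly, so the claim holds.

Valid. The derivative of G reproduces f.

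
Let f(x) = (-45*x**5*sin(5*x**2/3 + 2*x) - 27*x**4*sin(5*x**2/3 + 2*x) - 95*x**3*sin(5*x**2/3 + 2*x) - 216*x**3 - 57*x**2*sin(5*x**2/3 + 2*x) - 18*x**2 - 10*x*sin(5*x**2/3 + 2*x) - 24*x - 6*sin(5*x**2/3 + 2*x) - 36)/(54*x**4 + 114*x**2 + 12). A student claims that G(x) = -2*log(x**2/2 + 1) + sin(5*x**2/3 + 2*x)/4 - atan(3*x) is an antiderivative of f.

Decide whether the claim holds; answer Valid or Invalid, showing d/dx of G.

Invalid: d/dx[G] - f = 5*x*sin(5*x**2/3 + 2*x)/6 + 5*x*cos(5*x**2/3 + 2*x)/6 + sin(5*x**2/3 + 2*x)/2 + cos(5*x**2/3 + 2*x)/2, which is not 0.

d/dx[G] = (45*x**5*cos(5*x**2/3 + 2*x) + 27*x**4*cos(5*x**2/3 + 2*x) + 95*x**3*cos(5*x**2/3 + 2*x) - 216*x**3 + 57*x**2*cos(5*x**2/3 + 2*x) - 18*x**2 + 10*x*cos(5*x**2/3 + 2*x) - 24*x + 6*cos(5*x**2/3 + 2*x) - 36)/(54*x**4 + 114*x**2 + 12)
d/dx[G] - f(x) = 5*x*sin(5*x**2/3 + 2*x)/6 + 5*x*cos(5*x**2/3 + 2*x)/6 + sin(5*x**2/3 + 2*x)/2 + cos(5*x**2/3 + 2*x)/2 != 0.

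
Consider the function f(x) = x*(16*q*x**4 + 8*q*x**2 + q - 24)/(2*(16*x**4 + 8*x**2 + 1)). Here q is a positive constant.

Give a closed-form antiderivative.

An antiderivative is F(x) = (4*q*x**4 + q*x**2 + 6)/(16*x**2 + 4).

Whatever form F(x) takes, F'(x) = f(x) is non-negotiable.
Check: d/dx[(4*q*x**4 + q*x**2 + 6)/(16*x**2 + 4)] = (16*q*x**5 + 8*q*x**3 + q*x - 24*x)/(32*x**4 + 16*x**2 + 2), which equals f(x).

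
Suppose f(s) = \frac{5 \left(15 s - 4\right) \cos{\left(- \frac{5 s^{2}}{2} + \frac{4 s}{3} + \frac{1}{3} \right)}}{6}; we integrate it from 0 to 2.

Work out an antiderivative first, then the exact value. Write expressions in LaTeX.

f matches the chain-rule pattern g'(h)*h' with inner function h(s) = - \frac{5 s^{2}}{2} + \frac{4 s}{3} + \frac{1}{3}; substituting u = h(s) collapses the integral.
F(s) = - \frac{5 \sin{\left(- \frac{5 s^{2}}{2} + \frac{4 s}{3} + \frac{1}{3} \right)}}{2} is an antiderivative of f.
Check: d/ds[- \frac{5 \sin{\left(- \frac{5 s^{2}}{2} + \frac{4 s}{3} + \frac{1}{3} \right)}}{2}] = \frac{25 s \cos{\left(- \frac{5 s^{2}}{2} + \frac{4 s}{3} + \frac{1}{3} \right)}}{2} - \frac{10 \cos{\left(- \frac{5 s^{2}}{2} + \frac{4 s}{3} + \frac{1}{3} \right)}}{3}, which equals f(s).
F(2) = \frac{5 \sin{\left(7 \right)}}{2}; F(0) = - \frac{5 \sin{\left(\frac{1}{3} \right)}}{2}.
Integral = F(2) - F(0) = \frac{5 \sin{\left(\frac{1}{3} \right)}}{2} + \frac{5 \sin{\left(7 \right)}}{2}.

Antiderivative: F(s) = - \frac{5 \sin{\left(- \frac{5 s^{2}}{2} + \frac{4 s}{3} + \frac{1}{3} \right)}}{2}; value = \frac{5 \sin{\left(\frac{1}{3} \right)}}{2} + \frac{5 \sin{\left(7 \right)}}{2}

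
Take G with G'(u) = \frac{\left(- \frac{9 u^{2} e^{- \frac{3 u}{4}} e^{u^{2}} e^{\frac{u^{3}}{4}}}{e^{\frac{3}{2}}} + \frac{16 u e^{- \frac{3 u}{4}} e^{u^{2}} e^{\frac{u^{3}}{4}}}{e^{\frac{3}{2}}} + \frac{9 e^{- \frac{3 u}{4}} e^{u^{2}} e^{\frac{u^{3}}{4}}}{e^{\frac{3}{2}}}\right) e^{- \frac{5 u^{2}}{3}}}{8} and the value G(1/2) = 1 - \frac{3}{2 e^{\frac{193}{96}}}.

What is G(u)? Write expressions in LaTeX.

Recognize the product-rule pattern: G'(u) = v'r + vr' with v = - \frac{3 e^{- \frac{5 u^{2}}{3}}}{2}, r = e^{\frac{u^{3}}{4} + u^{2} - \frac{3 u}{4} - \frac{3}{2}}, so integration by parts undoes it.
A general antiderivative is - \frac{3 e^{- \frac{5 u^{2}}{3}} e^{\frac{u^{3}}{4} + u^{2} - \frac{3 u}{4} - \frac{3}{2}}}{2} + C.
The condition gives C = 1 - \frac{3}{2 e^{\frac{193}{96}}} - (- \frac{3}{2 e^{\frac{193}{96}}}) = 1.
So G(u) = 1 - \frac{3 e^{- \frac{5 u^{2}}{3}} e^{\frac{u^{3}}{4} + u^{2} - \frac{3 u}{4} - \frac{3}{2}}}{2}.
Check: d/du[1 - \frac{3 e^{- \frac{5 u^{2}}{3}} e^{\frac{u^{3}}{4} + u^{2} - \frac{3 u}{4} - \frac{3}{2}}}{2}] = \frac{\left(- \frac{9 u^{2} e^{- \frac{3 u}{4}} e^{u^{2}} e^{\frac{u^{3}}{4}}}{e^{\frac{3}{2}}} + \frac{16 u e^{- \frac{3 u}{4}} e^{u^{2}} e^{\frac{u^{3}}{4}}}{e^{\frac{3}{2}}} + \frac{9 e^{- \frac{3 u}{4}} e^{u^{2}} e^{\frac{u^{3}}{4}}}{e^{\frac{3}{2}}}\right) e^{- \frac{5 u^{2}}{3}}}{8} = G'(u).

G(u) = 1 - \frac{3 e^{- \frac{5 u^{2}}{3}} e^{\frac{u^{3}}{4} + u^{2} - \frac{3 u}{4} - \frac{3}{2}}}{2}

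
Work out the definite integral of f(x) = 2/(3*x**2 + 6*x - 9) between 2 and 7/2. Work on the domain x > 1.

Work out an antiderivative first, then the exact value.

Antiderivative: F(x) = log(x - 1)/6 - log(x + 3)/6; value = -log(13/2)/6 + log(5/2)/6 + log(5)/6

Factor the denominator (3*(x - 1)*(x + 3)) and decompose: f = -1/(6*(x + 3)) + 1/(6*(x - 1)); each piece integrates to a log, atan, or power term.
F(x) = log(x - 1)/6 - log(x + 3)/6 is an antiderivative of f.
Check: d/dx[log(x - 1)/6 - log(x + 3)/6] = 2/(3*x**2 + 6*x - 9) = f(x).
F(7/2) = -log(13/2)/6 + log(5/2)/6; F(2) = -log(5)/6.
Integral = F(7/2) - F(2) = -log(13/2)/6 + log(5/2)/6 + log(5)/6.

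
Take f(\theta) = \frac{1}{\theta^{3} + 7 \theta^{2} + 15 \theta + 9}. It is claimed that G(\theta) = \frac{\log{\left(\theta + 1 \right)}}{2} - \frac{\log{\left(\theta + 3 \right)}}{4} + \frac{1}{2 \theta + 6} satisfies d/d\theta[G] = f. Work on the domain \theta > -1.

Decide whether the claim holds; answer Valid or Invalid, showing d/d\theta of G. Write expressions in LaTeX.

d/d\theta[G] = \frac{\theta^{2} + 6 \theta + 13}{4 \theta^{3} + 28 \theta^{2} + 60 \theta + 36}
d/d\theta[G] - f(\theta) = \frac{1}{4 \theta + 4} != 0.

Invalid: d/d\theta[G] - f = \frac{1}{4 \theta + 4}, which is not 0.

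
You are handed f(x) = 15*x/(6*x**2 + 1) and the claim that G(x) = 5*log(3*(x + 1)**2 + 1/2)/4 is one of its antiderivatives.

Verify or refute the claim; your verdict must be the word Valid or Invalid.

Invalid: d/dx[G] - f = (-90*x**2 - 90*x + 15)/(36*x**4 + 72*x**3 + 48*x**2 + 12*x + 7), which is not 0.

d/dx[G] = (15*x + 15)/(6*x**2 + 12*x + 7)
d/dx[G] - f(x) = (-90*x**2 - 90*x + 15)/(36*x**4 + 72*x**3 + 48*x**2 + 12*x + 7) != 0.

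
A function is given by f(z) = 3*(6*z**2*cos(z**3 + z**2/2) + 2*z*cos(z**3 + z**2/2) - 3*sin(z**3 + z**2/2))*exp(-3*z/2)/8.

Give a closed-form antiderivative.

Recognize the product-rule pattern: f = u'v + uv' with u = 3*exp(-3*z/2)/4, v = sin(z**3 + z**2/2), so integration by parts undoes it.
Check: d/dz[3*exp(-3*z/2)*sin(z**3 + z**2/2)/4] = (18*z**2*cos(z**3 + z**2/2) + 6*z*cos(z**3 + z**2/2) - 9*sin(z**3 + z**2/2))*exp(-3*z/2)/8, which equals f(z).

An antiderivative is F(z) = 3*exp(-3*z/2)*sin(z**3 + z**2/2)/4.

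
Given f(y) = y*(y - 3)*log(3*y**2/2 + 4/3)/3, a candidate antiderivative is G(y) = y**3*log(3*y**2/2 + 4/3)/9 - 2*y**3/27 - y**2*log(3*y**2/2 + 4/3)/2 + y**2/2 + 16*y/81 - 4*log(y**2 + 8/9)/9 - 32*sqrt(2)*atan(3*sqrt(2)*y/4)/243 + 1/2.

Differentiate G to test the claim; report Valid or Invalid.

Valid. The derivative of G reproduces f.

d/dy[G] = y**2*log(9*y**2 + 8)/3 - y**2*log(6)/3 - y*log(9*y**2 + 8) + y*log(6)
This equals f(y) exactly, so the claim holds.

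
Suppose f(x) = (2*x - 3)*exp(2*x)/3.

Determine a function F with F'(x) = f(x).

An antiderivative is F(x) = (x - 2)*exp(2*x)/3.

f has the shape u'v + uv' for u = x/3 - 2/3 and v = exp(2*x) — it is the derivative of the product u*v.
Check: d/dx[(x - 2)*exp(2*x)/3] = 2*x*exp(2*x)/3 - exp(2*x), which equals f(x).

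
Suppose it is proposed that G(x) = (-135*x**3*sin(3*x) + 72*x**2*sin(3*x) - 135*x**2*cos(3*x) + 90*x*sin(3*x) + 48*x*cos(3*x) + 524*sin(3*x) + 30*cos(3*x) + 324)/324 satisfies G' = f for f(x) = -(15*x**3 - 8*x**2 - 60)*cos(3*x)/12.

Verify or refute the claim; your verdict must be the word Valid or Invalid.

d/dx[G] = -5*x**3*cos(3*x)/4 + 2*x**2*cos(3*x)/3 + 5*cos(3*x)
This equals f(x) exactly, so the claim holds.

Valid - differentiating G returns exactly f.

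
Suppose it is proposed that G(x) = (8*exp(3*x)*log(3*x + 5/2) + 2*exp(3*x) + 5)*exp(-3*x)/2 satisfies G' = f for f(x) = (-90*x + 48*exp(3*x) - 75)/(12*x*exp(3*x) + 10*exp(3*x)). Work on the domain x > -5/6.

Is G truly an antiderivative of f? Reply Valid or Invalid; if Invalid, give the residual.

d/dx[G] = (-90*x + 48*exp(3*x) - 75)/(12*x*exp(3*x) + 10*exp(3*x))
This equals f(x) exactly, so the claim holds.

Valid: G'(x) = f(x).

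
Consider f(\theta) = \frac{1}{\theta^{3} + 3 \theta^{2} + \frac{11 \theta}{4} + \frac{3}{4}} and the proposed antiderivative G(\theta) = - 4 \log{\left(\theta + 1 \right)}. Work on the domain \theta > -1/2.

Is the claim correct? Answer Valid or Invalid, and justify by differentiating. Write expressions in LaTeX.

d/d\theta[G] = - \frac{4}{\theta + 1}
d/d\theta[G] - f(\theta) = \frac{- 16 \theta - 16}{4 \theta^{2} + 8 \theta + 3} != 0.

Invalid: d/d\theta[G] - f = \frac{- 16 \theta - 16}{4 \theta^{2} + 8 \theta + 3}, which is not 0.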